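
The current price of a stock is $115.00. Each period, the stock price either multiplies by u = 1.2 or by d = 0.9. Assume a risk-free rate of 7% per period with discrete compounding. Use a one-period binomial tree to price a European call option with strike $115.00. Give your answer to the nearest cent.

Risk-neutral probability p = (1 + 0.07 − 0.9)/(1.2 − 0.9) = 0.1700/0.3000 = 0.5667
Terminal stock prices: S_u = 138, S_d = 103.5
Terminal payoffs (S − K): max(23, 0) = 23, max(-11.5, 0) = 0
Node 0 (S = 115): V_0 = 1/1.07·[0.5667·23.0000 + 0.4333·0.0000] = 12.1807

$12.18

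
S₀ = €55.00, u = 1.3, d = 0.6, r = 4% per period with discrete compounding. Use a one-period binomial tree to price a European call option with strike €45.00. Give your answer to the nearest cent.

€16.02

Risk-neutral probability p = (1 + 0.04 − 0.6)/(1.3 − 0.6) = 0.4400/0.7000 = 0.6286
Terminal stock prices: S_u = 71.5, S_d = 33
Terminal payoffs (S − K): max(26.5, 0) = 26.5, max(-12, 0) = 0
Node 0 (S = 55): V_0 = 1/1.04·[0.6286·26.5000 + 0.3714·0.0000] = 16.0165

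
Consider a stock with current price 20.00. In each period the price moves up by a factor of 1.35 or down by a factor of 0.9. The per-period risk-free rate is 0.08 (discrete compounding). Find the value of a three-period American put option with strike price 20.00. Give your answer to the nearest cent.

1.17

Risk-neutral probability p = (1 + 0.08 − 0.9)/(1.35 − 0.9) = 0.1800/0.4500 = 0.4000
Terminal stock prices: S_uuu = 49.21, S_uud = 32.81, S_udd = 21.87, S_ddd = 14.58
Terminal payoffs (K − S): max(-29.21, 0) = 0, max(-12.81, 0) = 0, max(-1.87, 0) = 0, max(5.42, 0) = 5.42
Node uu (S = 36.45): continuation = 1/1.08·[0.4000·0.0000 + 0.6000·0.0000] = 0.0000; exercise value = 0.0000 ≤ continuation, so V_uu = 0.0000
Node ud (S = 24.3): continuation = 1/1.08·[0.4000·0.0000 + 0.6000·0.0000] = 0.0000; exercise value = 0.0000 ≤ continuation, so V_ud = 0.0000
Node dd (S = 16.2): continuation = 1/1.08·[0.4000·0.0000 + 0.6000·5.4200] = 3.0111; exercise value = 3.8000 > continuation, so V_dd = 3.8000 (exercise)
Node u (S = 27): continuation = 1/1.08·[0.4000·0.0000 + 0.6000·0.0000] = 0.0000; exercise value = 0.0000 ≤ continuation, so V_u = 0.0000
Node d (S = 18): continuation = 1/1.08·[0.4000·0.0000 + 0.6000·3.8000] = 2.1111; exercise value = 2.0000 ≤ continuation, so V_d = 2.1111
Node 0 (S = 20): continuation = 1/1.08·[0.4000·0.0000 + 0.6000·2.1111] = 1.1728; exercise value = 0.0000 ≤ continuation, so V_0 = 1.1728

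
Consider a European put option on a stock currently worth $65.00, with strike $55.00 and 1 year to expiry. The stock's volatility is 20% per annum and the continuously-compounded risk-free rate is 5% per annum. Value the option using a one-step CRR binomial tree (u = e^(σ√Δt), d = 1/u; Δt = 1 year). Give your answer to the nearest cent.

CRR parameters: u = e^(σ√Δt) = e^(0.2·√1) = 1.2214, d = 1/u = 0.8187
Per-period rate: rΔt = 0.05·1 = 0.05, so R = e^0.05 = 1.0513
Risk-neutral probability p = (e^0.05 − 0.8187)/(1.2214 − 0.8187) = 0.2325/0.4027 = 0.5775
Terminal stock prices: S_u = 79.39, S_d = 53.22
Terminal payoffs (K − S): max(-24.39, 0) = 0, max(1.783, 0) = 1.783
Node 0 (S = 65): V_0 = e^(−0.05)·[0.5775·0.0000 + 0.4225·1.7825] = 0.7164

$0.72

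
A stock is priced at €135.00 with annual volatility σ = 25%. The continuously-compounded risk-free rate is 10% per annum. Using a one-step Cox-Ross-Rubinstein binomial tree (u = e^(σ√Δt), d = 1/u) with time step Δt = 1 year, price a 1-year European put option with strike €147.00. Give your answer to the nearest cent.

CRR parameters: u = e^(σ√Δt) = e^(0.25·√1) = 1.2840, d = 1/u = 0.7788
Per-period rate: rΔt = 0.1·1 = 0.1, so R = e^0.1 = 1.1052
Risk-neutral probability p = (e^0.1 − 0.7788)/(1.2840 − 0.7788) = 0.3264/0.5052 = 0.6460
Terminal stock prices: S_u = 173.3, S_d = 105.1
Terminal payoffs (K − S): max(-26.34, 0) = 0, max(41.86, 0) = 41.86
Node 0 (S = 135): V_0 = e^(−0.1)·[0.6460·0.0000 + 0.3540·41.8619] = 13.4093

€13.41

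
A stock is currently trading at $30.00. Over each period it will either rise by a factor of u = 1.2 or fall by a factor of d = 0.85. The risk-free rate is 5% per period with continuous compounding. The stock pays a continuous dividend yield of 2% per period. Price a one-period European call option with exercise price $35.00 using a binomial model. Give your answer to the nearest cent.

Per-period risk-free factor R = e^0.05 = 1.0513; dividend-adjusted growth = e^(0.05−0.02) = 1.0305.
Risk-neutral probability p = (1.0305 − 0.85)/(1.2 − 0.85) = 0.1805/0.3500 = 0.5156
Terminal stock prices: S_u = 36, S_d = 25.5
Terminal payoffs (S − K): max(1, 0) = 1, max(-9.5, 0) = 0
Node 0 (S = 30): V_0 = e^(−0.05)·[0.5156·1.0000 + 0.4844·0.0000] = 0.4904

$0.49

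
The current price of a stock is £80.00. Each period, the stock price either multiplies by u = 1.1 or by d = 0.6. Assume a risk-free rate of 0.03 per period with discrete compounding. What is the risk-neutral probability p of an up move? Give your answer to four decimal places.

p = 0.8600

Risk-neutral probability p = (1 + 0.03 − 0.6)/(1.1 − 0.6) = 0.4300/0.5000 = 0.8600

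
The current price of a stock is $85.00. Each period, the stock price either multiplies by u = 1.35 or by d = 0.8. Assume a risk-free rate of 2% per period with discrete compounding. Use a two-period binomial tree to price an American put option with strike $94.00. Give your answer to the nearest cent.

Risk-neutral probability p = (1 + 0.02 − 0.8)/(1.35 − 0.8) = 0.2200/0.5500 = 0.4000
Terminal stock prices: S_uu = 154.9, S_ud = 91.8, S_dd = 54.4
Terminal payoffs (K − S): max(-60.91, 0) = 0, max(2.2, 0) = 2.2, max(39.6, 0) = 39.6
Node u (S = 114.8): continuation = 1/1.02·[0.4000·0.0000 + 0.6000·2.2000] = 1.2941; exercise value = 0.0000 ≤ continuation, so V_u = 1.2941
Node d (S = 68): continuation = 1/1.02·[0.4000·2.2000 + 0.6000·39.6000] = 24.1569; exercise value = 26.0000 > continuation, so V_d = 26.0000 (exercise)
Node 0 (S = 85): continuation = 1/1.02·[0.4000·1.2941 + 0.6000·26.0000] = 15.8016; exercise value = 9.0000 ≤ continuation, so V_0 = 15.8016

$15.80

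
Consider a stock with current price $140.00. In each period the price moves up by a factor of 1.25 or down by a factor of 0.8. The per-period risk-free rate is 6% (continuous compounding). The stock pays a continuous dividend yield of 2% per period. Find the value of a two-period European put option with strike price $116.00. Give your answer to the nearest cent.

Per-period risk-free factor R = e^0.06 = 1.0618; dividend-adjusted growth = e^(0.06−0.02) = 1.0408.
Risk-neutral probability p = (1.0408 − 0.8)/(1.25 − 0.8) = 0.2408/0.4500 = 0.5351
Terminal stock prices: S_uu = 218.8, S_ud = 140, S_dd = 89.6
Terminal payoffs (K − S): max(-102.8, 0) = 0, max(-24, 0) = 0, max(26.4, 0) = 26.4
Node u (S = 175): V_u = e^(−0.06)·[0.5351·0.0000 + 0.4649·0.0000] = 0.0000
Node d (S = 112): V_d = e^(−0.06)·[0.5351·0.0000 + 0.4649·26.4000] = 11.5577
Node 0 (S = 140): V_0 = e^(−0.06)·[0.5351·0.0000 + 0.4649·11.5577] = 5.0599

$5.06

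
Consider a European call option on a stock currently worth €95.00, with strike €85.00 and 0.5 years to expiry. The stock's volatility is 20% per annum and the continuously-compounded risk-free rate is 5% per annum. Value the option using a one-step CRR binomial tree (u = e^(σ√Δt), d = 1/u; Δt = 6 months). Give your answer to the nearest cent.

CRR parameters: u = e^(σ√Δt) = e^(0.2·√0.5) = 1.1519, d = 1/u = 0.8681
Per-period rate: rΔt = 0.05·0.5 = 0.025, so R = e^0.025 = 1.0253
Risk-neutral probability p = (e^0.025 − 0.8681)/(1.1519 − 0.8681) = 0.1572/0.2838 = 0.5539
Terminal stock prices: S_u = 109.4, S_d = 82.47
Terminal payoffs (S − K): max(24.43, 0) = 24.43, max(-2.528, 0) = 0
Node 0 (S = 95): V_0 = e^(−0.025)·[0.5539·24.4314 + 0.4461·0.0000] = 13.1987

€13.20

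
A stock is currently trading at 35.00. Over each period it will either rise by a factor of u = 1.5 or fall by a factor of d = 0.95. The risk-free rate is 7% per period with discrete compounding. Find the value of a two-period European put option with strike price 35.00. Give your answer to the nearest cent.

1.82

Risk-neutral probability p = (1 + 0.07 − 0.95)/(1.5 − 0.95) = 0.1200/0.5500 = 0.2182
Terminal stock prices: S_uu = 78.75, S_ud = 49.88, S_dd = 31.59
Terminal payoffs (K − S): max(-43.75, 0) = 0, max(-14.88, 0) = 0, max(3.413, 0) = 3.413
Node u (S = 52.5): V_u = 1/1.07·[0.2182·0.0000 + 0.7818·0.0000] = 0.0000
Node d (S = 33.25): V_d = 1/1.07·[0.2182·0.0000 + 0.7818·3.4125] = 2.4934
Node 0 (S = 35): V_0 = 1/1.07·[0.2182·0.0000 + 0.7818·2.4934] = 1.8219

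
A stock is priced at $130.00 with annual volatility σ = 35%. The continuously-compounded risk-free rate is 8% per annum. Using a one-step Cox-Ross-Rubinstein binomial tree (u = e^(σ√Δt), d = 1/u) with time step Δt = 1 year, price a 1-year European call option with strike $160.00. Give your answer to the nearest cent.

CRR parameters: u = e^(σ√Δt) = e^(0.35·√1) = 1.4191, d = 1/u = 0.7047
Per-period rate: rΔt = 0.08·1 = 0.08, so R = e^0.08 = 1.0833
Risk-neutral probability p = (e^0.08 − 0.7047)/(1.4191 − 0.7047) = 0.3786/0.7144 = 0.5300
Terminal stock prices: S_u = 184.5, S_d = 91.61
Terminal payoffs (S − K): max(24.48, 0) = 24.48, max(-68.39, 0) = 0
Node 0 (S = 130): V_0 = e^(−0.08)·[0.5300·24.4788 + 0.4700·0.0000] = 11.9756

$11.98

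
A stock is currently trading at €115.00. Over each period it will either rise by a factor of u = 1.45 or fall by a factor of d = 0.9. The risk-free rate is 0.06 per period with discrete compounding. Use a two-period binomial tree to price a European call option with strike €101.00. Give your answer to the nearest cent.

€28.62

Risk-neutral probability p = (1 + 0.06 − 0.9)/(1.45 − 0.9) = 0.1600/0.5500 = 0.2909
Terminal stock prices: S_uu = 241.8, S_ud = 150.1, S_dd = 93.15
Terminal payoffs (S − K): max(140.8, 0) = 140.8, max(49.08, 0) = 49.08, max(-7.85, 0) = 0
Node u (S = 166.8): V_u = 1/1.06·[0.2909·140.7875 + 0.7091·49.0750] = 71.4670
Node d (S = 103.5): V_d = 1/1.06·[0.2909·49.0750 + 0.7091·0.0000] = 13.4683
Node 0 (S = 115): V_0 = 1/1.06·[0.2909·71.4670 + 0.7091·13.4683] = 28.6232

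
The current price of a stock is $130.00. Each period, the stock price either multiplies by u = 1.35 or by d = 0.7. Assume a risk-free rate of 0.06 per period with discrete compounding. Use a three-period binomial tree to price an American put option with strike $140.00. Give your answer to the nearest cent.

$25.62

Risk-neutral probability p = (1 + 0.06 − 0.7)/(1.35 − 0.7) = 0.3600/0.6500 = 0.5538
Terminal stock prices: S_uuu = 319.8, S_uud = 165.8, S_udd = 85.99, S_ddd = 44.59
Terminal payoffs (K − S): max(-179.8, 0) = 0, max(-25.85, 0) = 0, max(54.01, 0) = 54.01, max(95.41, 0) = 95.41
Node uu (S = 236.9): continuation = 1/1.06·[0.5538·0.0000 + 0.4462·0.0000] = 0.0000; exercise value = 0.0000 ≤ continuation, so V_uu = 0.0000
Node ud (S = 122.8): continuation = 1/1.06·[0.5538·0.0000 + 0.4462·54.0050] = 22.7307; exercise value = 17.1500 ≤ continuation, so V_ud = 22.7307
Node dd (S = 63.7): continuation = 1/1.06·[0.5538·54.0050 + 0.4462·95.4100] = 68.3755; exercise value = 76.3000 > continuation, so V_dd = 76.3000 (exercise)
Node u (S = 175.5): continuation = 1/1.06·[0.5538·0.0000 + 0.4462·22.7307] = 9.5673; exercise value = 0.0000 ≤ continuation, so V_u = 9.5673
Node d (S = 91): continuation = 1/1.06·[0.5538·22.7307 + 0.4462·76.3000] = 43.9914; exercise value = 49.0000 > continuation, so V_d = 49.0000 (exercise)
Node 0 (S = 130): continuation = 1/1.06·[0.5538·9.5673 + 0.4462·49.0000] = 25.6230; exercise value = 10.0000 ≤ continuation, so V_0 = 25.6230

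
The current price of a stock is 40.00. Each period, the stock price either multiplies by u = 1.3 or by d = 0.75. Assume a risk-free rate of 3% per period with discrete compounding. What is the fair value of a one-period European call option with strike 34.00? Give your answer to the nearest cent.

8.90

Risk-neutral probability p = (1 + 0.03 − 0.75)/(1.3 − 0.75) = 0.2800/0.5500 = 0.5091
Terminal stock prices: S_u = 52, S_d = 30
Terminal payoffs (S − K): max(18, 0) = 18, max(-4, 0) = 0
Node 0 (S = 40): V_0 = 1/1.03·[0.5091·18.0000 + 0.4909·0.0000] = 8.8967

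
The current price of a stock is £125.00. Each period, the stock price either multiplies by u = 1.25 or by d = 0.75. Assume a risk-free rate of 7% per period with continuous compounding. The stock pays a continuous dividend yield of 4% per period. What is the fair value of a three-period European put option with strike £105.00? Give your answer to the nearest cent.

£8.09

Per-period risk-free factor R = e^0.07 = 1.0725; dividend-adjusted growth = e^(0.07−0.04) = 1.0305.
Risk-neutral probability p = (1.0305 − 0.75)/(1.25 − 0.75) = 0.2805/0.5000 = 0.5609
Terminal stock prices: S_uuu = 244.1, S_uud = 146.5, S_udd = 87.89, S_ddd = 52.73
Terminal payoffs (K − S): max(-139.1, 0) = 0, max(-41.48, 0) = 0, max(17.11, 0) = 17.11, max(52.27, 0) = 52.27
Node uu (S = 195.3): V_uu = e^(−0.07)·[0.5609·0.0000 + 0.4391·0.0000] = 0.0000
Node ud (S = 117.2): V_ud = e^(−0.07)·[0.5609·0.0000 + 0.4391·17.1094] = 7.0047
Node dd (S = 70.31): V_dd = e^(−0.07)·[0.5609·17.1094 + 0.4391·52.2656] = 30.3458
Node u (S = 156.2): V_u = e^(−0.07)·[0.5609·0.0000 + 0.4391·7.0047] = 2.8678
Node d (S = 93.75): V_d = e^(−0.07)·[0.5609·7.0047 + 0.4391·30.3458] = 16.0871
Node 0 (S = 125): V_0 = e^(−0.07)·[0.5609·2.8678 + 0.4391·16.0871] = 8.0860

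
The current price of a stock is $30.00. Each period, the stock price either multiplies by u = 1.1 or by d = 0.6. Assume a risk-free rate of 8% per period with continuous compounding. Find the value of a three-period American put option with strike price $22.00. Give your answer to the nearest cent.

$0.19

Risk-neutral probability p = (e^0.08 − 0.6)/(1.1 − 0.6) = 0.4833/0.5000 = 0.9666
Terminal stock prices: S_uuu = 39.93, S_uud = 21.78, S_udd = 11.88, S_ddd = 6.48
Terminal payoffs (K − S): max(-17.93, 0) = 0, max(0.22, 0) = 0.22, max(10.12, 0) = 10.12, max(15.52, 0) = 15.52
Node uu (S = 36.3): continuation = e^(−0.08)·[0.9666·0.0000 + 0.0334·0.2200] = 0.0068; exercise value = 0.0000 ≤ continuation, so V_uu = 0.0068
Node ud (S = 19.8): continuation = e^(−0.08)·[0.9666·0.2200 + 0.0334·10.1200] = 0.5086; exercise value = 2.2000 > continuation, so V_ud = 2.2000 (exercise)
Node dd (S = 10.8): continuation = e^(−0.08)·[0.9666·10.1200 + 0.0334·15.5200] = 9.5086; exercise value = 11.2000 > continuation, so V_dd = 11.2000 (exercise)
Node u (S = 33): continuation = e^(−0.08)·[0.9666·0.0068 + 0.0334·2.2000] = 0.0739; exercise value = 0.0000 ≤ continuation, so V_u = 0.0739
Node d (S = 18): continuation = e^(−0.08)·[0.9666·2.2000 + 0.0334·11.2000] = 2.3086; exercise value = 4.0000 > continuation, so V_d = 4.0000 (exercise)
Node 0 (S = 30): continuation = e^(−0.08)·[0.9666·0.0739 + 0.0334·4.0000] = 0.1894; exercise value = 0.0000 ≤ continuation, so V_0 = 0.1894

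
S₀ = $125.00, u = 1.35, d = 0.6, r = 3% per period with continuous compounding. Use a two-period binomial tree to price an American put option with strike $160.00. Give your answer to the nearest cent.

Risk-neutral probability p = (e^0.03 − 0.6)/(1.35 − 0.6) = 0.4305/0.7500 = 0.5739
Terminal stock prices: S_uu = 227.8, S_ud = 101.2, S_dd = 45
Terminal payoffs (K − S): max(-67.81, 0) = 0, max(58.75, 0) = 58.75, max(115, 0) = 115
Node u (S = 168.8): continuation = e^(−0.03)·[0.5739·0.0000 + 0.4261·58.7500] = 24.2913; exercise value = 0.0000 ≤ continuation, so V_u = 24.2913
Node d (S = 75): continuation = e^(−0.03)·[0.5739·58.7500 + 0.4261·115.0000] = 80.2713; exercise value = 85.0000 > continuation, so V_d = 85.0000 (exercise)
Node 0 (S = 125): continuation = e^(−0.03)·[0.5739·24.2913 + 0.4261·85.0000] = 48.6745; exercise value = 35.0000 ≤ continuation, so V_0 = 48.6745

$48.67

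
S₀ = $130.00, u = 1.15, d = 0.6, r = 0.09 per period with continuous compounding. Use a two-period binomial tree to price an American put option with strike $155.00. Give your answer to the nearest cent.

$25.00

Risk-neutral probability p = (e^0.09 − 0.6)/(1.15 − 0.6) = 0.4942/0.5500 = 0.8985
Terminal stock prices: S_uu = 171.9, S_ud = 89.7, S_dd = 46.8
Terminal payoffs (K − S): max(-16.92, 0) = 0, max(65.3, 0) = 65.3, max(108.2, 0) = 108.2
Node u (S = 149.5): continuation = e^(−0.09)·[0.8985·0.0000 + 0.1015·65.3000] = 6.0576; exercise value = 5.5000 ≤ continuation, so V_u = 6.0576
Node d (S = 78): continuation = e^(−0.09)·[0.8985·65.3000 + 0.1015·108.2000] = 63.6593; exercise value = 77.0000 > continuation, so V_d = 77.0000 (exercise)
Node 0 (S = 130): continuation = e^(−0.09)·[0.8985·6.0576 + 0.1015·77.0000] = 12.1172; exercise value = 25.0000 > continuation, so V_0 = 25.0000 (exercise)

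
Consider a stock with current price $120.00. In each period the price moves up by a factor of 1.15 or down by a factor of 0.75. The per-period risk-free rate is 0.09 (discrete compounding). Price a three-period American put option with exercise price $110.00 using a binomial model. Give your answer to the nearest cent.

$3.45

Risk-neutral probability p = (1 + 0.09 − 0.75)/(1.15 − 0.75) = 0.3400/0.4000 = 0.8500
Terminal stock prices: S_uuu = 182.5, S_uud = 119, S_udd = 77.62, S_ddd = 50.62
Terminal payoffs (K − S): max(-72.5, 0) = 0, max(-9.025, 0) = 0, max(32.38, 0) = 32.38, max(59.38, 0) = 59.38
Node uu (S = 158.7): continuation = 1/1.09·[0.8500·0.0000 + 0.1500·0.0000] = 0.0000; exercise value = 0.0000 ≤ continuation, so V_uu = 0.0000
Node ud (S = 103.5): continuation = 1/1.09·[0.8500·0.0000 + 0.1500·32.3750] = 4.4553; exercise value = 6.5000 > continuation, so V_ud = 6.5000 (exercise)
Node dd (S = 67.5): continuation = 1/1.09·[0.8500·32.3750 + 0.1500·59.3750] = 33.4174; exercise value = 42.5000 > continuation, so V_dd = 42.5000 (exercise)
Node u (S = 138): continuation = 1/1.09·[0.8500·0.0000 + 0.1500·6.5000] = 0.8945; exercise value = 0.0000 ≤ continuation, so V_u = 0.8945
Node d (S = 90): continuation = 1/1.09·[0.8500·6.5000 + 0.1500·42.5000] = 10.9174; exercise value = 20.0000 > continuation, so V_d = 20.0000 (exercise)
Node 0 (S = 120): continuation = 1/1.09·[0.8500·0.8945 + 0.1500·20.0000] = 3.4498; exercise value = 0.0000 ≤ continuation, so V_0 = 3.4498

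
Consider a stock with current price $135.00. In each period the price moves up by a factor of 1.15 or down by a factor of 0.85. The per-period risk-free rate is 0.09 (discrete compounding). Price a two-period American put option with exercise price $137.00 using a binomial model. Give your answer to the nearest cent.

$4.76

Risk-neutral probability p = (1 + 0.09 − 0.85)/(1.15 − 0.85) = 0.2400/0.3000 = 0.8000
Terminal stock prices: S_uu = 178.5, S_ud = 132, S_dd = 97.54
Terminal payoffs (K − S): max(-41.54, 0) = 0, max(5.037, 0) = 5.037, max(39.46, 0) = 39.46
Node u (S = 155.2): continuation = 1/1.09·[0.8000·0.0000 + 0.2000·5.0375] = 0.9243; exercise value = 0.0000 ≤ continuation, so V_u = 0.9243
Node d (S = 114.8): continuation = 1/1.09·[0.8000·5.0375 + 0.2000·39.4625] = 10.9381; exercise value = 22.2500 > continuation, so V_d = 22.2500 (exercise)
Node 0 (S = 135): continuation = 1/1.09·[0.8000·0.9243 + 0.2000·22.2500] = 4.7610; exercise value = 2.0000 ≤ continuation, so V_0 = 4.7610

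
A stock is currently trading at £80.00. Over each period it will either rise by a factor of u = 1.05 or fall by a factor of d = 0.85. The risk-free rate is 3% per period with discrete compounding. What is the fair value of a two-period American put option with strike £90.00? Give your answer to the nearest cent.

£10.00

Risk-neutral probability p = (1 + 0.03 − 0.85)/(1.05 − 0.85) = 0.1800/0.2000 = 0.9000
Terminal stock prices: S_uu = 88.2, S_ud = 71.4, S_dd = 57.8
Terminal payoffs (K − S): max(1.8, 0) = 1.8, max(18.6, 0) = 18.6, max(32.2, 0) = 32.2
Node u (S = 84): continuation = 1/1.03·[0.9000·1.8000 + 0.1000·18.6000] = 3.3786; exercise value = 6.0000 > continuation, so V_u = 6.0000 (exercise)
Node d (S = 68): continuation = 1/1.03·[0.9000·18.6000 + 0.1000·32.2000] = 19.3786; exercise value = 22.0000 > continuation, so V_d = 22.0000 (exercise)
Node 0 (S = 80): continuation = 1/1.03·[0.9000·6.0000 + 0.1000·22.0000] = 7.3786; exercise value = 10.0000 > continuation, so V_0 = 10.0000 (exercise)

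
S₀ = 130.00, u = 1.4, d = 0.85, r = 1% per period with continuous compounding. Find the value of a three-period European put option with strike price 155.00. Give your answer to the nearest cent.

36.01

Risk-neutral probability p = (e^0.01 − 0.85)/(1.4 − 0.85) = 0.1601/0.5500 = 0.2910
Terminal stock prices: S_uuu = 356.7, S_uud = 216.6, S_udd = 131.5, S_ddd = 79.84
Terminal payoffs (K − S): max(-201.7, 0) = 0, max(-61.58, 0) = 0, max(23.51, 0) = 23.51, max(75.16, 0) = 75.16
Node uu (S = 254.8): V_uu = e^(−0.01)·[0.2910·0.0000 + 0.7090·0.0000] = 0.0000
Node ud (S = 154.7): V_ud = e^(−0.01)·[0.2910·0.0000 + 0.7090·23.5050] = 16.4992
Node dd (S = 93.92): V_dd = e^(−0.01)·[0.2910·23.5050 + 0.7090·75.1638] = 59.5327
Node u (S = 182): V_u = e^(−0.01)·[0.2910·0.0000 + 0.7090·16.4992] = 11.5815
Node d (S = 110.5): V_d = e^(−0.01)·[0.2910·16.4992 + 0.7090·59.5327] = 46.5422
Node 0 (S = 130): V_0 = e^(−0.01)·[0.2910·11.5815 + 0.7090·46.5422] = 36.0068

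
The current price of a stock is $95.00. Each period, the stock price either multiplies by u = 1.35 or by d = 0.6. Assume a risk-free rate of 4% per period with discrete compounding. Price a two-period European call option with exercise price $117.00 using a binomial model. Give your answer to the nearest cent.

Risk-neutral probability p = (1 + 0.04 − 0.6)/(1.35 − 0.6) = 0.4400/0.7500 = 0.5867
Terminal stock prices: S_uu = 173.1, S_ud = 76.95, S_dd = 34.2
Terminal payoffs (S − K): max(56.14, 0) = 56.14, max(-40.05, 0) = 0, max(-82.8, 0) = 0
Node u (S = 128.2): V_u = 1/1.04·[0.5867·56.1375 + 0.4133·0.0000] = 31.6673
Node d (S = 57): V_d = 1/1.04·[0.5867·0.0000 + 0.4133·0.0000] = 0.0000
Node 0 (S = 95): V_0 = 1/1.04·[0.5867·31.6673 + 0.4133·0.0000] = 17.8636

$17.86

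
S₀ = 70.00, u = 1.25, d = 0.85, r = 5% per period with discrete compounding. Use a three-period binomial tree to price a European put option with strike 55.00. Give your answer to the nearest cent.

Risk-neutral probability p = (1 + 0.05 − 0.85)/(1.25 − 0.85) = 0.2000/0.4000 = 0.5000
Terminal stock prices: S_uuu = 136.7, S_uud = 92.97, S_udd = 63.22, S_ddd = 42.99
Terminal payoffs (K − S): max(-81.72, 0) = 0, max(-37.97, 0) = 0, max(-8.219, 0) = 0, max(12.01, 0) = 12.01
Node uu (S = 109.4): V_uu = 1/1.05·[0.5000·0.0000 + 0.5000·0.0000] = 0.0000
Node ud (S = 74.38): V_ud = 1/1.05·[0.5000·0.0000 + 0.5000·0.0000] = 0.0000
Node dd (S = 50.57): V_dd = 1/1.05·[0.5000·0.0000 + 0.5000·12.0113] = 5.7196
Node u (S = 87.5): V_u = 1/1.05·[0.5000·0.0000 + 0.5000·0.0000] = 0.0000
Node d (S = 59.5): V_d = 1/1.05·[0.5000·0.0000 + 0.5000·5.7196] = 2.7236
Node 0 (S = 70): V_0 = 1/1.05·[0.5000·0.0000 + 0.5000·2.7236] = 1.2970

1.30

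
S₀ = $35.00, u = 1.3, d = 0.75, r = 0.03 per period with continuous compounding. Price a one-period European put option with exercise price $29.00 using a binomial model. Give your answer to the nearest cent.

$1.31

Risk-neutral probability p = (e^0.03 − 0.75)/(1.3 − 0.75) = 0.2805/0.5500 = 0.5099
Terminal stock prices: S_u = 45.5, S_d = 26.25
Terminal payoffs (K − S): max(-16.5, 0) = 0, max(2.75, 0) = 2.75
Node 0 (S = 35): V_0 = e^(−0.03)·[0.5099·0.0000 + 0.4901·2.7500] = 1.3079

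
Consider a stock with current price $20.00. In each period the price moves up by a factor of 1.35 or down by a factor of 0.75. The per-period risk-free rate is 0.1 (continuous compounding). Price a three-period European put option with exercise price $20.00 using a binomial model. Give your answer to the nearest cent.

$1.64

Risk-neutral probability p = (e^0.1 − 0.75)/(1.35 − 0.75) = 0.3552/0.6000 = 0.5920
Terminal stock prices: S_uuu = 49.21, S_uud = 27.34, S_udd = 15.19, S_ddd = 8.438
Terminal payoffs (K − S): max(-29.21, 0) = 0, max(-7.338, 0) = 0, max(4.812, 0) = 4.812, max(11.56, 0) = 11.56
Node uu (S = 36.45): V_uu = e^(−0.1)·[0.5920·0.0000 + 0.4080·0.0000] = 0.0000
Node ud (S = 20.25): V_ud = e^(−0.1)·[0.5920·0.0000 + 0.4080·4.8125] = 1.7769
Node dd (S = 11.25): V_dd = e^(−0.1)·[0.5920·4.8125 + 0.4080·11.5625] = 6.8467
Node u (S = 27): V_u = e^(−0.1)·[0.5920·0.0000 + 0.4080·1.7769] = 0.6560
Node d (S = 15): V_d = e^(−0.1)·[0.5920·1.7769 + 0.4080·6.8467] = 3.4797
Node 0 (S = 20): V_0 = e^(−0.1)·[0.5920·0.6560 + 0.4080·3.4797] = 1.6361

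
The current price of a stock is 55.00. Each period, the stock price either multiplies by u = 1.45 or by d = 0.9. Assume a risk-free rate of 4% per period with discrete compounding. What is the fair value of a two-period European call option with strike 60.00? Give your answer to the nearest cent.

Risk-neutral probability p = (1 + 0.04 − 0.9)/(1.45 − 0.9) = 0.1400/0.5500 = 0.2545
Terminal stock prices: S_uu = 115.6, S_ud = 71.78, S_dd = 44.55
Terminal payoffs (S − K): max(55.64, 0) = 55.64, max(11.78, 0) = 11.78, max(-15.45, 0) = 0
Node u (S = 79.75): V_u = 1/1.04·[0.2545·55.6375 + 0.7455·11.7750] = 22.0577
Node d (S = 49.5): V_d = 1/1.04·[0.2545·11.7750 + 0.7455·0.0000] = 2.8820
Node 0 (S = 55): V_0 = 1/1.04·[0.2545·22.0577 + 0.7455·2.8820] = 7.4645

7.46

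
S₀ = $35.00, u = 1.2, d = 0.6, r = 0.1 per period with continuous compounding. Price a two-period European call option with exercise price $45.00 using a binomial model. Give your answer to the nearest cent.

Risk-neutral probability p = (e^0.1 − 0.6)/(1.2 − 0.6) = 0.5052/0.6000 = 0.8420
Terminal stock prices: S_uu = 50.4, S_ud = 25.2, S_dd = 12.6
Terminal payoffs (S − K): max(5.4, 0) = 5.4, max(-19.8, 0) = 0, max(-32.4, 0) = 0
Node u (S = 42): V_u = e^(−0.1)·[0.8420·5.4000 + 0.1580·0.0000] = 4.1139
Node d (S = 21): V_d = e^(−0.1)·[0.8420·0.0000 + 0.1580·0.0000] = 0.0000
Node 0 (S = 35): V_0 = e^(−0.1)·[0.8420·4.1139 + 0.1580·0.0000] = 3.1341

$3.13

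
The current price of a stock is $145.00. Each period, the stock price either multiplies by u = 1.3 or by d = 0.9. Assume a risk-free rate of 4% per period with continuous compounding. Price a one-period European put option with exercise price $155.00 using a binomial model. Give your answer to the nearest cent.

$15.25

Risk-neutral probability p = (e^0.04 − 0.9)/(1.3 − 0.9) = 0.1408/0.4000 = 0.3520
Terminal stock prices: S_u = 188.5, S_d = 130.5
Terminal payoffs (K − S): max(-33.5, 0) = 0, max(24.5, 0) = 24.5
Node 0 (S = 145): V_0 = e^(−0.04)·[0.3520·0.0000 + 0.6480·24.5000] = 15.2529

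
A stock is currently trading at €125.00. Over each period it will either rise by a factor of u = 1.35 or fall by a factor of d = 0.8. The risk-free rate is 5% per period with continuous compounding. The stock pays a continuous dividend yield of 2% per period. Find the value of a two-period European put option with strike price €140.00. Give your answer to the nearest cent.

€20.53

Per-period risk-free factor R = e^0.05 = 1.0513; dividend-adjusted growth = e^(0.05−0.02) = 1.0305.
Risk-neutral probability p = (1.0305 − 0.8)/(1.35 − 0.8) = 0.2305/0.5500 = 0.4190
Terminal stock prices: S_uu = 227.8, S_ud = 135, S_dd = 80
Terminal payoffs (K − S): max(-87.81, 0) = 0, max(5, 0) = 5, max(60, 0) = 60
Node u (S = 168.8): V_u = e^(−0.05)·[0.4190·0.0000 + 0.5810·5.0000] = 2.7633
Node d (S = 100): V_d = e^(−0.05)·[0.4190·5.0000 + 0.5810·60.0000] = 35.1523
Node 0 (S = 125): V_0 = e^(−0.05)·[0.4190·2.7633 + 0.5810·35.1523] = 20.5285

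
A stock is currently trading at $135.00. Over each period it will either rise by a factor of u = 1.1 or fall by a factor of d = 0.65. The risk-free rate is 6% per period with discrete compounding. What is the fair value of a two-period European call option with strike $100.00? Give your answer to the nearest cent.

$46.80

Risk-neutral probability p = (1 + 0.06 − 0.65)/(1.1 − 0.65) = 0.4100/0.4500 = 0.9111
Terminal stock prices: S_uu = 163.4, S_ud = 96.53, S_dd = 57.04
Terminal payoffs (S − K): max(63.35, 0) = 63.35, max(-3.475, 0) = 0, max(-42.96, 0) = 0
Node u (S = 148.5): V_u = 1/1.06·[0.9111·63.3500 + 0.0889·0.0000] = 54.4518
Node d (S = 87.75): V_d = 1/1.06·[0.9111·0.0000 + 0.0889·0.0000] = 0.0000
Node 0 (S = 135): V_0 = 1/1.06·[0.9111·54.4518 + 0.0889·0.0000] = 46.8034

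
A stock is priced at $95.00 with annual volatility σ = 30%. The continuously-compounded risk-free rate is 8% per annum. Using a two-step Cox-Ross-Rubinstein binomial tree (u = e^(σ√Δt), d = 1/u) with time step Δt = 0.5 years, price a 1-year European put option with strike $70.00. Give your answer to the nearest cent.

CRR parameters: u = e^(σ√Δt) = e^(0.3·√0.5) = 1.2363, d = 1/u = 0.8089
Per-period rate: rΔt = 0.08·0.5 = 0.04, so R = e^0.04 = 1.0408
Risk-neutral probability p = (e^0.04 − 0.8089)/(1.2363 − 0.8089) = 0.2320/0.4275 = 0.5426
Terminal stock prices: S_uu = 145.2, S_ud = 95, S_dd = 62.15
Terminal payoffs (K − S): max(-75.2, 0) = 0, max(-25, 0) = 0, max(7.846, 0) = 7.846
Node u (S = 117.4): V_u = e^(−0.04)·[0.5426·0.0000 + 0.4574·0.0000] = 0.0000
Node d (S = 76.84): V_d = e^(−0.04)·[0.5426·0.0000 + 0.4574·7.8461] = 3.4478
Node 0 (S = 95): V_0 = e^(−0.04)·[0.5426·0.0000 + 0.4574·3.4478] = 1.5151

$1.52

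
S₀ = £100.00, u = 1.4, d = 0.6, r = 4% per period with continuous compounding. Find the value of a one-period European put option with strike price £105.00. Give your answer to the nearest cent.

£19.41

Risk-neutral probability p = (e^0.04 − 0.6)/(1.4 − 0.6) = 0.4408/0.8000 = 0.5510
Terminal stock prices: S_u = 140, S_d = 60
Terminal payoffs (K − S): max(-35, 0) = 0, max(45, 0) = 45
Node 0 (S = 100): V_0 = e^(−0.04)·[0.5510·0.0000 + 0.4490·45.0000] = 19.4122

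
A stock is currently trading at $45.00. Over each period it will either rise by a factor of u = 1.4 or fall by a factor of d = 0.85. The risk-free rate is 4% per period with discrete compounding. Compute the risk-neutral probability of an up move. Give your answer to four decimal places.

Risk-neutral probability p = (1 + 0.04 − 0.85)/(1.4 − 0.85) = 0.1900/0.5500 = 0.3455

p = 0.3455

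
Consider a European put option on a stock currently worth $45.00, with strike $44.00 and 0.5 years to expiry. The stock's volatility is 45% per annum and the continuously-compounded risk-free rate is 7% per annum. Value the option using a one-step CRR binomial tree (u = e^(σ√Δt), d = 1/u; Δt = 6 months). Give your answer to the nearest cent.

CRR parameters: u = e^(σ√Δt) = e^(0.45·√0.5) = 1.3746, d = 1/u = 0.7275
Per-period rate: rΔt = 0.07·0.5 = 0.035, so R = e^0.035 = 1.0356
Risk-neutral probability p = (e^0.035 − 0.7275)/(1.3746 − 0.7275) = 0.3082/0.6472 = 0.4762
Terminal stock prices: S_u = 61.86, S_d = 32.74
Terminal payoffs (K − S): max(-17.86, 0) = 0, max(11.26, 0) = 11.26
Node 0 (S = 45): V_0 = e^(−0.035)·[0.4762·0.0000 + 0.5238·11.2644] = 5.6979

$5.70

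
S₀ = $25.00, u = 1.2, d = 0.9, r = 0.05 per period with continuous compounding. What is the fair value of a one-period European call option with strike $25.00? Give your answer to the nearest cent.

$2.40

Risk-neutral probability p = (e^0.05 − 0.9)/(1.2 − 0.9) = 0.1513/0.3000 = 0.5042
Terminal stock prices: S_u = 30, S_d = 22.5
Terminal payoffs (S − K): max(5, 0) = 5, max(-2.5, 0) = 0
Node 0 (S = 25): V_0 = e^(−0.05)·[0.5042·5.0000 + 0.4958·0.0000] = 2.3982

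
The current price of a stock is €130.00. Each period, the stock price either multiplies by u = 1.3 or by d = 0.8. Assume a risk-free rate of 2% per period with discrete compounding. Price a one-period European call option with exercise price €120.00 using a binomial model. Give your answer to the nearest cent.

€21.14

Risk-neutral probability p = (1 + 0.02 − 0.8)/(1.3 − 0.8) = 0.2200/0.5000 = 0.4400
Terminal stock prices: S_u = 169, S_d = 104
Terminal payoffs (S − K): max(49, 0) = 49, max(-16, 0) = 0
Node 0 (S = 130): V_0 = 1/1.02·[0.4400·49.0000 + 0.5600·0.0000] = 21.1373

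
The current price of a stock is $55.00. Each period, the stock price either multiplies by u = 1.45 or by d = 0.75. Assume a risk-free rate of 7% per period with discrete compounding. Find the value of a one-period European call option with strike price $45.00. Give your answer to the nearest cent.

Risk-neutral probability p = (1 + 0.07 − 0.75)/(1.45 − 0.75) = 0.3200/0.7000 = 0.4571
Terminal stock prices: S_u = 79.75, S_d = 41.25
Terminal payoffs (S − K): max(34.75, 0) = 34.75, max(-3.75, 0) = 0
Node 0 (S = 55): V_0 = 1/1.07·[0.4571·34.7500 + 0.5429·0.0000] = 14.8465

$14.85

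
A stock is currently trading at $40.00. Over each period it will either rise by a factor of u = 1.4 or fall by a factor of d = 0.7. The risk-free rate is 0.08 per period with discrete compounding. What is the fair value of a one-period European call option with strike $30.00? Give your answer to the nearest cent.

$13.07

Risk-neutral probability p = (1 + 0.08 − 0.7)/(1.4 − 0.7) = 0.3800/0.7000 = 0.5429
Terminal stock prices: S_u = 56, S_d = 28
Terminal payoffs (S − K): max(26, 0) = 26, max(-2, 0) = 0
Node 0 (S = 40): V_0 = 1/1.08·[0.5429·26.0000 + 0.4571·0.0000] = 13.0688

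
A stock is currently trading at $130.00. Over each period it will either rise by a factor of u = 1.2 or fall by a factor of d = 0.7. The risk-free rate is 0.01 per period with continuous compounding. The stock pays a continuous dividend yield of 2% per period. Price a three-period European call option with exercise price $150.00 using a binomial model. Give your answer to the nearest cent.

$14.14

Per-period risk-free factor R = e^0.01 = 1.0101; dividend-adjusted growth = e^(0.01−0.02) = 0.9900.
Risk-neutral probability p = (0.9900 − 0.7)/(1.2 − 0.7) = 0.2900/0.5000 = 0.5801
Terminal stock prices: S_uuu = 224.6, S_uud = 131, S_udd = 76.44, S_ddd = 44.59
Terminal payoffs (S − K): max(74.64, 0) = 74.64, max(-18.96, 0) = 0, max(-73.56, 0) = 0, max(-105.4, 0) = 0
Node uu (S = 187.2): V_uu = e^(−0.01)·[0.5801·74.6400 + 0.4199·0.0000] = 42.8678
Node ud (S = 109.2): V_ud = e^(−0.01)·[0.5801·0.0000 + 0.4199·0.0000] = 0.0000
Node dd (S = 63.7): V_dd = e^(−0.01)·[0.5801·0.0000 + 0.4199·0.0000] = 0.0000
Node u (S = 156): V_u = e^(−0.01)·[0.5801·42.8678 + 0.4199·0.0000] = 24.6202
Node d (S = 91): V_d = e^(−0.01)·[0.5801·0.0000 + 0.4199·0.0000] = 0.0000
Node 0 (S = 130): V_0 = e^(−0.01)·[0.5801·24.6202 + 0.4199·0.0000] = 14.1400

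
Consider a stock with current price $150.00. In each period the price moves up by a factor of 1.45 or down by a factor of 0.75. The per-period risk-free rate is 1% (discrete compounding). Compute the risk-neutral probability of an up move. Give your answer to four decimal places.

Risk-neutral probability p = (1 + 0.01 − 0.75)/(1.45 − 0.75) = 0.2600/0.7000 = 0.3714

p = 0.3714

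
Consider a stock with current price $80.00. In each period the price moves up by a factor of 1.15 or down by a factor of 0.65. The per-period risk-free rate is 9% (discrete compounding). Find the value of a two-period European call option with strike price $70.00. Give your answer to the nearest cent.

$23.33

Risk-neutral probability p = (1 + 0.09 − 0.65)/(1.15 − 0.65) = 0.4400/0.5000 = 0.8800
Terminal stock prices: S_uu = 105.8, S_ud = 59.8, S_dd = 33.8
Terminal payoffs (S − K): max(35.8, 0) = 35.8, max(-10.2, 0) = 0, max(-36.2, 0) = 0
Node u (S = 92): V_u = 1/1.09·[0.8800·35.8000 + 0.1200·0.0000] = 28.9028
Node d (S = 52): V_d = 1/1.09·[0.8800·0.0000 + 0.1200·0.0000] = 0.0000
Node 0 (S = 80): V_0 = 1/1.09·[0.8800·28.9028 + 0.1200·0.0000] = 23.3343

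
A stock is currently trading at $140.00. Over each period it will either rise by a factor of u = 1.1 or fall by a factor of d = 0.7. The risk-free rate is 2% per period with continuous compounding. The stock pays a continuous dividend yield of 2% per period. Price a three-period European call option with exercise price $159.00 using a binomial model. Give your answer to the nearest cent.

Per-period risk-free factor R = e^0.02 = 1.0202; dividend-adjusted growth = e^(0.02−0.02) = 1.0000.
Risk-neutral probability p = (1.0000 − 0.7)/(1.1 − 0.7) = 0.3000/0.4000 = 0.7500
Terminal stock prices: S_uuu = 186.3, S_uud = 118.6, S_udd = 75.46, S_ddd = 48.02
Terminal payoffs (S − K): max(27.34, 0) = 27.34, max(-40.42, 0) = 0, max(-83.54, 0) = 0, max(-111, 0) = 0
Node uu (S = 169.4): V_uu = e^(−0.02)·[0.7500·27.3400 + 0.2500·0.0000] = 20.0990
Node ud (S = 107.8): V_ud = e^(−0.02)·[0.7500·0.0000 + 0.2500·0.0000] = 0.0000
Node dd (S = 68.6): V_dd = e^(−0.02)·[0.7500·0.0000 + 0.2500·0.0000] = 0.0000
Node u (S = 154): V_u = e^(−0.02)·[0.7500·20.0990 + 0.2500·0.0000] = 14.7757
Node d (S = 98): V_d = e^(−0.02)·[0.7500·0.0000 + 0.2500·0.0000] = 0.0000
Node 0 (S = 140): V_0 = e^(−0.02)·[0.7500·14.7757 + 0.2500·0.0000] = 10.8624

$10.86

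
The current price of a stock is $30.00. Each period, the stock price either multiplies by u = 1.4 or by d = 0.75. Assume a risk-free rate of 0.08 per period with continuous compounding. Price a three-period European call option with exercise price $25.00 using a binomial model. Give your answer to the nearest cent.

$11.85

Risk-neutral probability p = (e^0.08 − 0.75)/(1.4 − 0.75) = 0.3333/0.6500 = 0.5127
Terminal stock prices: S_uuu = 82.32, S_uud = 44.1, S_udd = 23.62, S_ddd = 12.66
Terminal payoffs (S − K): max(57.32, 0) = 57.32, max(19.1, 0) = 19.1, max(-1.375, 0) = 0, max(-12.34, 0) = 0
Node uu (S = 58.8): V_uu = e^(−0.08)·[0.5127·57.3200 + 0.4873·19.1000] = 35.7221
Node ud (S = 31.5): V_ud = e^(−0.08)·[0.5127·19.1000 + 0.4873·0.0000] = 9.0406
Node dd (S = 16.88): V_dd = e^(−0.08)·[0.5127·0.0000 + 0.4873·0.0000] = 0.0000
Node u (S = 42): V_u = e^(−0.08)·[0.5127·35.7221 + 0.4873·9.0406] = 20.9746
Node d (S = 22.5): V_d = e^(−0.08)·[0.5127·9.0406 + 0.4873·0.0000] = 4.2791
Node 0 (S = 30): V_0 = e^(−0.08)·[0.5127·20.9746 + 0.4873·4.2791] = 11.8526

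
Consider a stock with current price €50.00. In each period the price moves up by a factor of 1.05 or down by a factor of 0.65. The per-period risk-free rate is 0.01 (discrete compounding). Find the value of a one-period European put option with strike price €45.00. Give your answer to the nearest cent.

Risk-neutral probability p = (1 + 0.01 − 0.65)/(1.05 − 0.65) = 0.3600/0.4000 = 0.9000
Terminal stock prices: S_u = 52.5, S_d = 32.5
Terminal payoffs (K − S): max(-7.5, 0) = 0, max(12.5, 0) = 12.5
Node 0 (S = 50): V_0 = 1/1.01·[0.9000·0.0000 + 0.1000·12.5000] = 1.2376

€1.24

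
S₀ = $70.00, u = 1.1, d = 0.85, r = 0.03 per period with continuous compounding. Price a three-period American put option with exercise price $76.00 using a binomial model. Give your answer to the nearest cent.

$6.98

Risk-neutral probability p = (e^0.03 − 0.85)/(1.1 − 0.85) = 0.1805/0.2500 = 0.7218
Terminal stock prices: S_uuu = 93.17, S_uud = 72, S_udd = 55.63, S_ddd = 42.99
Terminal payoffs (K − S): max(-17.17, 0) = 0, max(4.005, 0) = 4.005, max(20.37, 0) = 20.37, max(33.01, 0) = 33.01
Node uu (S = 84.7): continuation = e^(−0.03)·[0.7218·0.0000 + 0.2782·4.0050] = 1.0812; exercise value = 0.0000 ≤ continuation, so V_uu = 1.0812
Node ud (S = 65.45): continuation = e^(−0.03)·[0.7218·4.0050 + 0.2782·20.3675] = 8.3039; exercise value = 10.5500 > continuation, so V_ud = 10.5500 (exercise)
Node dd (S = 50.57): continuation = e^(−0.03)·[0.7218·20.3675 + 0.2782·33.0113] = 23.1789; exercise value = 25.4250 > continuation, so V_dd = 25.4250 (exercise)
Node u (S = 77): continuation = e^(−0.03)·[0.7218·1.0812 + 0.2782·10.5500] = 3.6054; exercise value = 0.0000 ≤ continuation, so V_u = 3.6054
Node d (S = 59.5): continuation = e^(−0.03)·[0.7218·10.5500 + 0.2782·25.4250] = 14.2539; exercise value = 16.5000 > continuation, so V_d = 16.5000 (exercise)
Node 0 (S = 70): continuation = e^(−0.03)·[0.7218·3.6054 + 0.2782·16.5000] = 6.9799; exercise value = 6.0000 ≤ continuation, so V_0 = 6.9799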